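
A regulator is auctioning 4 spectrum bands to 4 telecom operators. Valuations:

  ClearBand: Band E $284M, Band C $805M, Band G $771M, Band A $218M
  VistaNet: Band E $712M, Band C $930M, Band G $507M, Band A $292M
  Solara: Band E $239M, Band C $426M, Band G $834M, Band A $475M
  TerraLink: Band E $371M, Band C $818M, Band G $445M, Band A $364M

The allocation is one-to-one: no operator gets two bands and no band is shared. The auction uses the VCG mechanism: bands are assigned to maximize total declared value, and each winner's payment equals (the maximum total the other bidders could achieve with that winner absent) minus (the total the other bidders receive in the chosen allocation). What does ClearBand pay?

Efficient allocation: ClearBand→Band G ($771M), VistaNet→Band E ($712M), Solara→Band A ($475M), TerraLink→Band C ($818M); total welfare W = $2776M.
ClearBand receives Band G at value $771M, so the others get W − 771 = $2005M.
Without ClearBand: best allocation of the remaining 3 bidders over all 4 bands is VistaNet→Band E ($712M), Solara→Band G ($834M), TerraLink→Band C ($818M), total $2364M.
VCG payment = (others' best without ClearBand) − (others' welfare with ClearBand) = 2364 − 2005 = $359M.

ClearBand pays $359M.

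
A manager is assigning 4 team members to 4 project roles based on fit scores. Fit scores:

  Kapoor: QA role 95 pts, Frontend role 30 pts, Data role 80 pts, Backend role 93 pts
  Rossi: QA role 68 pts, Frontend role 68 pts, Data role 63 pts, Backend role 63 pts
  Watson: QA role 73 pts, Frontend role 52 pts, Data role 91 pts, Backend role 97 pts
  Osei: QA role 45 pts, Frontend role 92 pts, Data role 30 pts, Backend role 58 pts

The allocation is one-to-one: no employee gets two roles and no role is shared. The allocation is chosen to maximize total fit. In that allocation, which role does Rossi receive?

Rossi receives Data role.

Optimal: Kapoor→QA role (95 pts), Rossi→Data role (63 pts), Watson→Backend role (97 pts), Osei→Frontend role (92 pts) — total 95+63+97+92 = 347 pts.
Row-greedy (each employee in turn takes its best remaining role) gives 290 pts, worse by 57.
Every other assignment is strictly worse.
Rossi's own top role is QA role (68 pts), but forcing Rossi→QA role and reassigning the rest optimally gives only 344 pts — worse by 3.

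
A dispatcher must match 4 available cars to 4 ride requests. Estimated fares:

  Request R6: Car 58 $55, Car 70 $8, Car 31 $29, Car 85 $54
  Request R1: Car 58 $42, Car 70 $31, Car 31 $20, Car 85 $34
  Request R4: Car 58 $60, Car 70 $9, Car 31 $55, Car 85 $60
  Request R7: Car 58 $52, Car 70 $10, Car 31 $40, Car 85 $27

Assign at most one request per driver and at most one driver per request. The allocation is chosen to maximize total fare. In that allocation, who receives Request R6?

This is the linear assignment problem.
Optimal: Car 58→Request R7 ($52), Car 70→Request R1 ($31), Car 31→Request R4 ($55), Car 85→Request R6 ($54) — total 52+31+55+54 = $192.
Row-greedy (each driver in turn takes its best remaining request) gives $185, worse by 7.
Next-best assignment: Car 58→Request R6, Car 70→Request R1, Car 31→Request R7, Car 85→Request R4 = $186.
Swapping Car 85↔Car 70 (Car 85→Request R1 $34, Car 70→Request R6 $8) loses 43.
Car 85's own top request is Request R4 ($60), but forcing Car 85→Request R4 and reassigning the rest optimally gives only $186 — worse by 6.

Car 85 receives Request R6.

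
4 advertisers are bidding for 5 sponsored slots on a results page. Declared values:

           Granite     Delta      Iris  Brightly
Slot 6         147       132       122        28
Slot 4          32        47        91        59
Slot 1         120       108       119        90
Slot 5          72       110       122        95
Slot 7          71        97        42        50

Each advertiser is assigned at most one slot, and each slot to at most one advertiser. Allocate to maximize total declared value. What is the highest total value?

Maximum total: $458

This is the linear assignment problem.
Optimal: Granite→Slot 6 ($147), Delta→Slot 7 ($97), Iris→Slot 1 ($119), Brightly→Slot 5 ($95) — total 147+97+119+95 = $458.
No other one-to-one assignment exceeds $458.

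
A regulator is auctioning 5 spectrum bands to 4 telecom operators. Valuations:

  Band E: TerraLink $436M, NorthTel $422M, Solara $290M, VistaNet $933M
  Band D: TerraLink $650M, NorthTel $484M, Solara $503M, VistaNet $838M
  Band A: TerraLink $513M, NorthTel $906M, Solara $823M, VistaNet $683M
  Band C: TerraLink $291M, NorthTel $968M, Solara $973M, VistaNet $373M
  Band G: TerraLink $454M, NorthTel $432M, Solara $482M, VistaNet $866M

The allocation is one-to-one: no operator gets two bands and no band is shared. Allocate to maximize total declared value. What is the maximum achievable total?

Optimal: TerraLink→Band D ($650M), NorthTel→Band A ($906M), Solara→Band C ($973M), VistaNet→Band E ($933M) — total 650+906+973+933 = $3462M.
Row-greedy (each operator in turn takes its best remaining band) gives $3374M, worse by 88.
Next-best assignment: TerraLink→Band D, NorthTel→Band A, Solara→Band C, VistaNet→Band G = $3395M.
No other one-to-one assignment exceeds $3462M.

Max total: $3462M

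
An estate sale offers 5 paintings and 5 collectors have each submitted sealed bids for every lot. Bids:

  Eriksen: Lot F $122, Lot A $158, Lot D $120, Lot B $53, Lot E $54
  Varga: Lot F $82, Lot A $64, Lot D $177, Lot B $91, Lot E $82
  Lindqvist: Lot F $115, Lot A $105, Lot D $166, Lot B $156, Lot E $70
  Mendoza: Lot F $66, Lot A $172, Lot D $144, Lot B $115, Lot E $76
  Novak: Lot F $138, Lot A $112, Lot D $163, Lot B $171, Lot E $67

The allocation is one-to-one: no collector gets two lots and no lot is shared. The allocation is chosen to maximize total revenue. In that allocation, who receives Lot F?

Optimal: Eriksen→Lot F ($122), Varga→Lot E ($82), Lindqvist→Lot D ($166), Mendoza→Lot A ($172), Novak→Lot B ($171) — total 122+82+166+172+171 = $713.
Column-greedy (each lot in turn goes to its best remaining collector) gives $697, worse by 16.
Next-best assignment: Eriksen→Lot F, Varga→Lot D, Lindqvist→Lot E, Mendoza→Lot A, Novak→Lot B = $712.
No other one-to-one assignment exceeds $713.
Eriksen's own top lot is Lot A ($158), but forcing Eriksen→Lot A and reassigning the rest optimally gives only $705 — worse by 8.

Eriksen receives Lot F.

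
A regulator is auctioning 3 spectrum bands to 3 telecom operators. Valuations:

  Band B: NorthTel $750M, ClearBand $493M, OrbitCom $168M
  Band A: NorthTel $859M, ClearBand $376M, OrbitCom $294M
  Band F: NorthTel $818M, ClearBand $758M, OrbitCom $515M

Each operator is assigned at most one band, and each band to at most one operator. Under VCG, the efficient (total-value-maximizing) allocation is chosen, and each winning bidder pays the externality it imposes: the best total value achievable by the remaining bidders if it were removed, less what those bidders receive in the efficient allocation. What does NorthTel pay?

Efficient allocation: NorthTel→Band A ($859M), ClearBand→Band B ($493M), OrbitCom→Band F ($515M); total welfare W = $1867M.
NorthTel receives Band A at value $859M, so the others get W − 859 = $1008M.
Without NorthTel: best allocation of the remaining 2 bidders over all 3 bands is ClearBand→Band F ($758M), OrbitCom→Band A ($294M), total $1052M.
VCG payment = (others' best without NorthTel) − (others' welfare with NorthTel) = 1052 − 1008 = $44M.

NorthTel pays $44M.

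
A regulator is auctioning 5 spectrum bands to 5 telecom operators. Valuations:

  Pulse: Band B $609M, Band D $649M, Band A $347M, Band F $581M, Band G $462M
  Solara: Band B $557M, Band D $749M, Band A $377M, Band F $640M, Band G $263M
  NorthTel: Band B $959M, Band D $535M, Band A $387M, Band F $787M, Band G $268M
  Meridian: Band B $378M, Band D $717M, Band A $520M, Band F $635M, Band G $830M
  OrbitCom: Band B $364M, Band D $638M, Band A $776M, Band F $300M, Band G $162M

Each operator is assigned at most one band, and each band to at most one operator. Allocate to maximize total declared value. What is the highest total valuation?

Maximum total: $3895M

Treat this as an assignment problem: match each operator to one band.
Optimal: Pulse→Band F ($581M), Solara→Band D ($749M), NorthTel→Band B ($959M), Meridian→Band G ($830M), OrbitCom→Band A ($776M) — total 581+749+959+830+776 = $3895M.
Column-greedy (each band in turn goes to its best remaining operator) gives $3581M, worse by 314.
Next-best assignment: Pulse→Band D, Solara→Band F, NorthTel→Band B, Meridian→Band G, OrbitCom→Band A = $3854M.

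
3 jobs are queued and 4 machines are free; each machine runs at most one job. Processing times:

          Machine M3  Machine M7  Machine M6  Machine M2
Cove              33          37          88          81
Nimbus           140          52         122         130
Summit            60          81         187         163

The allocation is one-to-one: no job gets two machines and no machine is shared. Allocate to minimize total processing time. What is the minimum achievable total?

Minimum total: 193 min

Treat this as an assignment problem: match each job to one machine.
Optimal: Cove→Machine M2 (81 min), Nimbus→Machine M7 (52 min), Summit→Machine M3 (60 min) — total 81+52+60 = 193 min.
Min-entry greedy (repeatedly take the single cheapest remaining cell) gives 248 min, worse by 55.
Swapping Summit↔Cove (Summit→Machine M2 163 min, Cove→Machine M3 33 min) adds 55.
Every other assignment is strictly worse.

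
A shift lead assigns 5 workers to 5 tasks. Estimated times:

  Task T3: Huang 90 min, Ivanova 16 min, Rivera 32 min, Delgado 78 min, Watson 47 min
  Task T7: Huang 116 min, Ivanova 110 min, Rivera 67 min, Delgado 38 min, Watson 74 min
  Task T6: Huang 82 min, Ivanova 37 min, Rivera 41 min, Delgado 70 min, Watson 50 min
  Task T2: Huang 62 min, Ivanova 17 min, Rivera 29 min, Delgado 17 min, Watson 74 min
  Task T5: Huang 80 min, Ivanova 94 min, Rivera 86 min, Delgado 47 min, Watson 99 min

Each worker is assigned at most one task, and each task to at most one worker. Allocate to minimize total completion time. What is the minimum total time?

Minimum total: 213 min

Optimal: Huang→Task T5 (80 min), Ivanova→Task T3 (16 min), Rivera→Task T2 (29 min), Delgado→Task T7 (38 min), Watson→Task T6 (50 min) — total 80+16+29+38+50 = 213 min.
Min-entry greedy (repeatedly take the single cheapest remaining cell) gives 228 min, worse by 15.
Next-best assignment: Huang→Task T5, Ivanova→Task T2, Rivera→Task T3, Delgado→Task T7, Watson→Task T6 = 217 min.
Every other assignment is strictly worse.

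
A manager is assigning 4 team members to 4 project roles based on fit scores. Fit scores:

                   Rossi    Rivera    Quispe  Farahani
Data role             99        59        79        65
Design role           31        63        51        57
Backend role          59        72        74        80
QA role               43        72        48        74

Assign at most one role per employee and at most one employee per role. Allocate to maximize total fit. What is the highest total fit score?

Max total: 310 pts

Optimal: Rossi→Data role (99 pts), Rivera→Design role (63 pts), Quispe→Backend role (74 pts), Farahani→QA role (74 pts) — total 99+63+74+74 = 310 pts.
Column-greedy (each role in turn goes to its best remaining employee) gives 290 pts, worse by 20.
Swapping Rossi↔Quispe (Rossi→Backend role 59 pts, Quispe→Data role 79 pts) loses 35.
Every other assignment is strictly worse.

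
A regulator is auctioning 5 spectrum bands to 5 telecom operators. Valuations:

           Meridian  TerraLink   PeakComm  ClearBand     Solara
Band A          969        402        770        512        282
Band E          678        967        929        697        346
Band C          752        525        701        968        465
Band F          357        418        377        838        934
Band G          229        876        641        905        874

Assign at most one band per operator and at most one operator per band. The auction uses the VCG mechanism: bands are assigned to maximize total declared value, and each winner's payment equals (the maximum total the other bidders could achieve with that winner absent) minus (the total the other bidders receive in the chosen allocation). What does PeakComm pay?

Efficient allocation: Meridian→Band A ($969M), TerraLink→Band G ($876M), PeakComm→Band E ($929M), ClearBand→Band C ($968M), Solara→Band F ($934M); total welfare W = $4676M.
PeakComm receives Band E at value $929M, so the others get W − 929 = $3747M.
Without PeakComm: best allocation of the remaining 4 bidders over all 5 bands is Meridian→Band A ($969M), TerraLink→Band E ($967M), ClearBand→Band C ($968M), Solara→Band F ($934M), total $3838M.
VCG payment = (others' best without PeakComm) − (others' welfare with PeakComm) = 3838 − 3747 = $91M.

PeakComm pays $91M.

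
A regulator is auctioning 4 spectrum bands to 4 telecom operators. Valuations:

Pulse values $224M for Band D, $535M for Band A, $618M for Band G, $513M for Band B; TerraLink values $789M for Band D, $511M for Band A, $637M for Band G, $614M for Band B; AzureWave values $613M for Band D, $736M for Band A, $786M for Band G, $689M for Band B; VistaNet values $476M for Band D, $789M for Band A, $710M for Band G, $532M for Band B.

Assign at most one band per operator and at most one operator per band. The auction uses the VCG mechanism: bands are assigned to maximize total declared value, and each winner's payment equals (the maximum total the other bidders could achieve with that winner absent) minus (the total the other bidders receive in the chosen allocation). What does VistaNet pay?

VistaNet pays $47M.

Efficient allocation: Pulse→Band G ($618M), TerraLink→Band D ($789M), AzureWave→Band B ($689M), VistaNet→Band A ($789M); total welfare W = $2885M.
VistaNet receives Band A at value $789M, so the others get W − 789 = $2096M.
Without VistaNet: best allocation of the remaining 3 bidders over all 4 bands is Pulse→Band G ($618M), TerraLink→Band D ($789M), AzureWave→Band A ($736M), total $2143M.
VCG payment = (others' best without VistaNet) − (others' welfare with VistaNet) = 2143 − 2096 = $47M.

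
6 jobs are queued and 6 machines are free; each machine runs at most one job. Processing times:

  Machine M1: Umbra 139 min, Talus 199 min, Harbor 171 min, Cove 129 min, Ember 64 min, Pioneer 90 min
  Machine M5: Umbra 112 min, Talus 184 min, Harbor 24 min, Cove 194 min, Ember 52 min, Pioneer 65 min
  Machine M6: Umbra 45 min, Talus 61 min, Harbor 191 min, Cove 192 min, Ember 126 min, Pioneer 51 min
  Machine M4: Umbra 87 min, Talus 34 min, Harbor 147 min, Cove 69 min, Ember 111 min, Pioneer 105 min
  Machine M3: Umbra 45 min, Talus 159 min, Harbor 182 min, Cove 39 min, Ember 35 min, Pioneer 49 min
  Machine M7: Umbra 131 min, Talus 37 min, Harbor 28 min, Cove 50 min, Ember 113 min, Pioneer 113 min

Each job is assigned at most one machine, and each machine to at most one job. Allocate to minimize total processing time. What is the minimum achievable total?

This is the linear assignment problem.
Optimal: Umbra→Machine M6 (45 min), Talus→Machine M4 (34 min), Harbor→Machine M5 (24 min), Cove→Machine M7 (50 min), Ember→Machine M1 (64 min), Pioneer→Machine M3 (49 min) — total 45+34+24+50+64+49 = 266 min.
Min-entry greedy (repeatedly take the single cheapest remaining cell) gives 278 min, worse by 12.
Swapping Ember↔Harbor (Ember→Machine M5 52 min, Harbor→Machine M1 171 min) adds 135.
Checked against all permutations: 266 min is optimal.

Min total: 266 min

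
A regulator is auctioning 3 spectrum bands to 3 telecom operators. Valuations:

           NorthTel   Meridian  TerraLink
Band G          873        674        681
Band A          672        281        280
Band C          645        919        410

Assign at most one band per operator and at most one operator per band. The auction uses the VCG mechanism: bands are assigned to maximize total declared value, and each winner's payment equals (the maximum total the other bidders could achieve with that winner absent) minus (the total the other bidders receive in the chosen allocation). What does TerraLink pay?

TerraLink pays $201M.

Efficient allocation: NorthTel→Band A ($672M), Meridian→Band C ($919M), TerraLink→Band G ($681M); total welfare W = $2272M.
TerraLink receives Band G at value $681M, so the others get W − 681 = $1591M.
Without TerraLink: best allocation of the remaining 2 bidders over all 3 bands is NorthTel→Band G ($873M), Meridian→Band C ($919M), total $1792M.
VCG payment = (others' best without TerraLink) − (others' welfare with TerraLink) = 1792 − 1591 = $201M.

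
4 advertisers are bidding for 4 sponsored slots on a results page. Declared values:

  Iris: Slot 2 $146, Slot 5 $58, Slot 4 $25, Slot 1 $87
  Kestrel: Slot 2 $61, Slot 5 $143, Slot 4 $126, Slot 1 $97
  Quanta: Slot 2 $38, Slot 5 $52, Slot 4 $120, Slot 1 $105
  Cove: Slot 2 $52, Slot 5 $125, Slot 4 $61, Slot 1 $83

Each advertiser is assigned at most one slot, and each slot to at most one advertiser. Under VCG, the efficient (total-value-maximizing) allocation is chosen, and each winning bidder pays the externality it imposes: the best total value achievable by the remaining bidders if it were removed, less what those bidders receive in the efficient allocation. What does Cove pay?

Efficient allocation: Iris→Slot 2 ($146), Kestrel→Slot 4 ($126), Quanta→Slot 1 ($105), Cove→Slot 5 ($125); total welfare W = $502.
Cove receives Slot 5 at value $125, so the others get W − 125 = $377.
Without Cove: best allocation of the remaining 3 bidders over all 4 slots is Iris→Slot 2 ($146), Kestrel→Slot 5 ($143), Quanta→Slot 4 ($120), total $409.
VCG payment = (others' best without Cove) − (others' welfare with Cove) = 409 − 377 = $32.

Cove pays $32.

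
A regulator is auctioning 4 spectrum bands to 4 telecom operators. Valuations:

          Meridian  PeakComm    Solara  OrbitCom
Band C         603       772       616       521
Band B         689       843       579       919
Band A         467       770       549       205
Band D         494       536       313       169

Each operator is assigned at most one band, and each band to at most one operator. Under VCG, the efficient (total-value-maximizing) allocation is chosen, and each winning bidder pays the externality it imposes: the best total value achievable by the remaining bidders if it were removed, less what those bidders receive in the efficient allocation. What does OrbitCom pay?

Efficient allocation: Meridian→Band D ($494M), PeakComm→Band A ($770M), Solara→Band C ($616M), OrbitCom→Band B ($919M); total welfare W = $2799M.
OrbitCom receives Band B at value $919M, so the others get W − 919 = $1880M.
Without OrbitCom: best allocation of the remaining 3 bidders over all 4 bands is Meridian→Band B ($689M), PeakComm→Band A ($770M), Solara→Band C ($616M), total $2075M.
VCG payment = (others' best without OrbitCom) − (others' welfare with OrbitCom) = 2075 − 1880 = $195M.

OrbitCom pays $195M.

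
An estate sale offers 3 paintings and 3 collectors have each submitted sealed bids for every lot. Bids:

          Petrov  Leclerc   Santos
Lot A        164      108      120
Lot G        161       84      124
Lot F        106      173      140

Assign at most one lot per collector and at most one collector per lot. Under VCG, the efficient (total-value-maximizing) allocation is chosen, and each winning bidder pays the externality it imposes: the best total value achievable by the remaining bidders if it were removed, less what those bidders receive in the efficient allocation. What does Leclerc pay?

Efficient allocation: Petrov→Lot A ($164), Leclerc→Lot F ($173), Santos→Lot G ($124); total welfare W = $461.
Leclerc receives Lot F at value $173, so the others get W − 173 = $288.
Without Leclerc: best allocation of the remaining 2 bidders over all 3 lots is Petrov→Lot A ($164), Santos→Lot F ($140), total $304.
VCG payment = (others' best without Leclerc) − (others' welfare with Leclerc) = 304 − 288 = $16.

Leclerc pays $16.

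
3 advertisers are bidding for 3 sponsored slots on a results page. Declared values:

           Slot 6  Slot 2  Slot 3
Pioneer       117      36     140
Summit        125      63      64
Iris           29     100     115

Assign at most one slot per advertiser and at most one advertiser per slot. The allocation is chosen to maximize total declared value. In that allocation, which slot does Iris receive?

Optimal: Pioneer→Slot 3 ($140), Summit→Slot 6 ($125), Iris→Slot 2 ($100) — total 140+125+100 = $365.
Next-best assignment: Pioneer→Slot 6, Summit→Slot 2, Iris→Slot 3 = $295.
Swapping Summit↔Iris (Summit→Slot 2 $63, Iris→Slot 6 $29) loses 133.
Iris's own top slot is Slot 3 ($115), but forcing Iris→Slot 3 and reassigning the rest optimally gives only $295 — worse by 70.

Iris receives Slot 2.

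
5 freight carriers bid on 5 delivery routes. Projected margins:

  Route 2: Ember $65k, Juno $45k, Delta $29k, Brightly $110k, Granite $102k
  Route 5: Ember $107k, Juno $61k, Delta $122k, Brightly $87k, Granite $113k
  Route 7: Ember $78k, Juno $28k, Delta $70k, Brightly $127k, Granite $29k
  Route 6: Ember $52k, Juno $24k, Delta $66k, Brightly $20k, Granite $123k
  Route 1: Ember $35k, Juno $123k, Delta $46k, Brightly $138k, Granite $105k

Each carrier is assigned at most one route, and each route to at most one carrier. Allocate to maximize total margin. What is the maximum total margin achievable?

This is a one-to-one assignment (maximum-weight bipartite matching).
Optimal: Ember→Route 2 ($65k), Juno→Route 1 ($123k), Delta→Route 5 ($122k), Brightly→Route 7 ($127k), Granite→Route 6 ($123k) — total 65+123+122+127+123 = $560k.
Row-greedy (each carrier in turn takes its best remaining route) gives $533k, worse by 27.
Next-best assignment: Ember→Route 7, Juno→Route 1, Delta→Route 5, Brightly→Route 2, Granite→Route 6 = $556k.
Checked against all permutations: $560k is optimal.

Maximum total: $560k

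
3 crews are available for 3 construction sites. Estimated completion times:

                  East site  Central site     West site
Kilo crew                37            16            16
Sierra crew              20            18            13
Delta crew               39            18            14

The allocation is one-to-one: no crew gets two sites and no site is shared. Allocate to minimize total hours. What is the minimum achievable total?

Optimal: Kilo crew→Central site (16 hours), Sierra crew→East site (20 hours), Delta crew→West site (14 hours) — total 16+20+14 = 50 hours.
Min-entry greedy (repeatedly take the single cheapest remaining cell) gives 68 hours, worse by 18.
Next-best assignment: Kilo crew→West site, Sierra crew→East site, Delta crew→Central site = 54 hours.
Swapping Delta crew↔Kilo crew (Delta crew→Central site 18 hours, Kilo crew→West site 16 hours) adds 4.

Min total: 50 hours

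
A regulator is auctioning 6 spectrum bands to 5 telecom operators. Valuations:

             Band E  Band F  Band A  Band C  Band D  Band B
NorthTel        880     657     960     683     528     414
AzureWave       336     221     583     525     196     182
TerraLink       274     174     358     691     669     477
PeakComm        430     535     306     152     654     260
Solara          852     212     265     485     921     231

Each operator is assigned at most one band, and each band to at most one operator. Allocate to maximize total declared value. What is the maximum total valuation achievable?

Maximum total: $3610M

This is a one-to-one assignment (maximum-weight bipartite matching).
Optimal: NorthTel→Band E ($880M), AzureWave→Band A ($583M), TerraLink→Band C ($691M), PeakComm→Band F ($535M), Solara→Band D ($921M) — total 880+583+691+535+921 = $3610M.
Row-greedy (each operator in turn takes its best remaining band) gives $3541M, worse by 69.
Next-best assignment: NorthTel→Band A, AzureWave→Band C, TerraLink→Band D, PeakComm→Band F, Solara→Band E = $3541M.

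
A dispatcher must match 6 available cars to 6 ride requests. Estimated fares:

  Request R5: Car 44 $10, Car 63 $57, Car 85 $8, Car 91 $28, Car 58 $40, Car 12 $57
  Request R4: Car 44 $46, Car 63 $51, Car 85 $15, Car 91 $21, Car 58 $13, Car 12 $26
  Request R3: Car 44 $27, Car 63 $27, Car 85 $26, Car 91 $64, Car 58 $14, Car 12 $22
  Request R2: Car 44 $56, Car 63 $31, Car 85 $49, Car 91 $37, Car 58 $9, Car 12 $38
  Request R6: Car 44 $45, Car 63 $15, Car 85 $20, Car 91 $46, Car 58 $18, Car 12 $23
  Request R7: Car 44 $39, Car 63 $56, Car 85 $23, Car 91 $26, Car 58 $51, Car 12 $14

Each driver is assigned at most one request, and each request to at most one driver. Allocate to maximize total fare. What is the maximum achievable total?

Optimal: Car 44→Request R6 ($45), Car 63→Request R4 ($51), Car 85→Request R2 ($49), Car 91→Request R3 ($64), Car 58→Request R7 ($51), Car 12→Request R5 ($57) — total 45+51+49+64+51+57 = $317.
Row-greedy (each driver in turn takes its best remaining request) gives $262, worse by 55.
Next-best assignment: Car 44→Request R2, Car 63→Request R4, Car 85→Request R6, Car 91→Request R3, Car 58→Request R7, Car 12→Request R5 = $299.
Swapping Car 91↔Car 12 (Car 91→Request R5 $28, Car 12→Request R3 $22) loses 71.
Checked against all permutations: $317 is optimal.

Max total: $317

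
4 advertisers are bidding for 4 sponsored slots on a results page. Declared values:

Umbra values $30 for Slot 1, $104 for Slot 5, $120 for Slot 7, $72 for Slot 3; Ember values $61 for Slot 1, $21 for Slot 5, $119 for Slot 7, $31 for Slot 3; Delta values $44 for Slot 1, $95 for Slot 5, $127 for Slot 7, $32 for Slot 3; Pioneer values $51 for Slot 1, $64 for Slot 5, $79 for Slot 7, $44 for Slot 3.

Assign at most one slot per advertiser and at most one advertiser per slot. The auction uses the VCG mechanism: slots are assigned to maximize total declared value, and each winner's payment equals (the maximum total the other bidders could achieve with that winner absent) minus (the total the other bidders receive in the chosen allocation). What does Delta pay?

Delta pays $32.

Efficient allocation: Umbra→Slot 3 ($72), Ember→Slot 7 ($119), Delta→Slot 5 ($95), Pioneer→Slot 1 ($51); total welfare W = $337.
Delta receives Slot 5 at value $95, so the others get W − 95 = $242.
Without Delta: best allocation of the remaining 3 bidders over all 4 slots is Umbra→Slot 5 ($104), Ember→Slot 7 ($119), Pioneer→Slot 1 ($51), total $274.
VCG payment = (others' best without Delta) − (others' welfare with Delta) = 274 − 242 = $32.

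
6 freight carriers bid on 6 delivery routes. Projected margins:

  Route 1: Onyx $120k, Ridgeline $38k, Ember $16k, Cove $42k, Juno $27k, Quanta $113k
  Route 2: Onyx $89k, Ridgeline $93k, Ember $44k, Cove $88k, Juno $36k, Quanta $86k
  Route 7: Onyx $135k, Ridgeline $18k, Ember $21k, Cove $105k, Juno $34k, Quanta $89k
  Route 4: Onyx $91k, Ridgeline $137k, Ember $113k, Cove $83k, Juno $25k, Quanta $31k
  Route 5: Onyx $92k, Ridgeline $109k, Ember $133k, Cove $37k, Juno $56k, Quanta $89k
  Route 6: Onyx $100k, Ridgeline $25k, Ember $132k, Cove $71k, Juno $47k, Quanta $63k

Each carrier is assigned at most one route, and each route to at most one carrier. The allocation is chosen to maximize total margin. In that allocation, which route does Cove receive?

Optimal: Onyx→Route 7 ($135k), Ridgeline→Route 4 ($137k), Ember→Route 6 ($132k), Cove→Route 2 ($88k), Juno→Route 5 ($56k), Quanta→Route 1 ($113k) — total 135+137+132+88+56+113 = $661k.
Max-entry greedy (repeatedly take the single best remaining cell) gives $653k, worse by 8.
Next-best assignment: Onyx→Route 7, Ridgeline→Route 4, Ember→Route 5, Cove→Route 2, Juno→Route 6, Quanta→Route 1 = $653k.
Cove's own top route is Route 7 ($105k), but forcing Cove→Route 7 and reassigning the rest optimally gives only $636k — worse by 25.

Cove receives Route 2.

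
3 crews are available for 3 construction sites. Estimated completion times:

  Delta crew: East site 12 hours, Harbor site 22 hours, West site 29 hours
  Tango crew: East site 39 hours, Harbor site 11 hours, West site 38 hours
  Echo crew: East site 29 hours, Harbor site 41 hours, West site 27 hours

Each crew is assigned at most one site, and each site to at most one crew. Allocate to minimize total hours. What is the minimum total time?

This is the linear assignment problem.
Optimal: Delta crew→East site (12 hours), Tango crew→Harbor site (11 hours), Echo crew→West site (27 hours) — total 12+11+27 = 50 hours.
Every other assignment is strictly worse.

Min total: 50 hours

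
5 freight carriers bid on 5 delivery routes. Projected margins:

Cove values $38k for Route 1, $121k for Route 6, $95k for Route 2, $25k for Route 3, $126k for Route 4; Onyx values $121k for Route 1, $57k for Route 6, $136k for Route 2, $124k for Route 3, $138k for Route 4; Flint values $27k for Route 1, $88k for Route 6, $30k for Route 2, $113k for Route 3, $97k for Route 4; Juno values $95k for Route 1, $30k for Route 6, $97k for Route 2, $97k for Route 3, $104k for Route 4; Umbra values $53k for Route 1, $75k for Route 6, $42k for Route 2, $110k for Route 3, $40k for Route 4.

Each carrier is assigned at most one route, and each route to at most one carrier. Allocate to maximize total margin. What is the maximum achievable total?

Max total: $559k

This is a one-to-one assignment (maximum-weight bipartite matching).
Optimal: Cove→Route 6 ($121k), Onyx→Route 2 ($136k), Flint→Route 4 ($97k), Juno→Route 1 ($95k), Umbra→Route 3 ($110k) — total 121+136+97+95+110 = $559k.
Column-greedy (each route in turn goes to its best remaining carrier) gives $492k, worse by 67.
Swapping Flint↔Juno (Flint→Route 1 $27k, Juno→Route 4 $104k) loses 61.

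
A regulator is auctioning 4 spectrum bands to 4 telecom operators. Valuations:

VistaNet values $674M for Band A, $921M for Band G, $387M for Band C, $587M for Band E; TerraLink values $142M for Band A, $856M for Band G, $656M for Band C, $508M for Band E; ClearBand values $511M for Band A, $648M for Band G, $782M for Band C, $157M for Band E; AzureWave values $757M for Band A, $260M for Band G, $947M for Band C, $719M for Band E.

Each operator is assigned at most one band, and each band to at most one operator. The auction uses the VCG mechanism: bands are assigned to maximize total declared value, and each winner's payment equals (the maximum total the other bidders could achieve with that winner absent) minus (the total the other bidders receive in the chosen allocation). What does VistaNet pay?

Efficient allocation: VistaNet→Band A ($674M), TerraLink→Band G ($856M), ClearBand→Band C ($782M), AzureWave→Band E ($719M); total welfare W = $3031M.
VistaNet receives Band A at value $674M, so the others get W − 674 = $2357M.
Without VistaNet: best allocation of the remaining 3 bidders over all 4 bands is TerraLink→Band G ($856M), ClearBand→Band C ($782M), AzureWave→Band A ($757M), total $2395M.
VCG payment = (others' best without VistaNet) − (others' welfare with VistaNet) = 2395 − 2357 = $38M.

VistaNet pays $38M.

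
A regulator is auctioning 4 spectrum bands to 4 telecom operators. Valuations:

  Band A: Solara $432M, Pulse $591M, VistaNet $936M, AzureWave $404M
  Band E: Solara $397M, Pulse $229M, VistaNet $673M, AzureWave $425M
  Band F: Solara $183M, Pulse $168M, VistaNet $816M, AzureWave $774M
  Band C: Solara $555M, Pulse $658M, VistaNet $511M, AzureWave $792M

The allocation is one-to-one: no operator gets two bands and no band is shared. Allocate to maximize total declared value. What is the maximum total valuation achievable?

Optimal: Solara→Band E ($397M), Pulse→Band C ($658M), VistaNet→Band A ($936M), AzureWave→Band F ($774M) — total 397+658+936+774 = $2765M.
Next-best assignment: Solara→Band E, Pulse→Band A, VistaNet→Band F, AzureWave→Band C = $2596M.
Checked against all permutations: $2765M is optimal.

Max total: $2765M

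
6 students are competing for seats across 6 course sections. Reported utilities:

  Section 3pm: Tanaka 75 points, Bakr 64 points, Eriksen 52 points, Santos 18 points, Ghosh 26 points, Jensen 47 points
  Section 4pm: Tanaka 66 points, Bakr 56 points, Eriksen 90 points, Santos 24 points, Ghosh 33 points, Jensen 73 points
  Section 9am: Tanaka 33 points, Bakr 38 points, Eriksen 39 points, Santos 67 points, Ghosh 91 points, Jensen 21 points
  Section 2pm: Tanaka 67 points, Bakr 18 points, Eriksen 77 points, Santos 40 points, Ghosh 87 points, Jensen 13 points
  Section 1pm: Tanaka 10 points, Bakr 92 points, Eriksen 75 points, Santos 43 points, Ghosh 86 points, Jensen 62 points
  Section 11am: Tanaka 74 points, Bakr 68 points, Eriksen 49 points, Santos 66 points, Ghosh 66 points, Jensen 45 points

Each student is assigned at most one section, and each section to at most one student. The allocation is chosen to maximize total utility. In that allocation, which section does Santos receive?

Treat this as an assignment problem: match each student to one section.
Optimal: Tanaka→Section 3pm (75 points), Bakr→Section 1pm (92 points), Eriksen→Section 2pm (77 points), Santos→Section 11am (66 points), Ghosh→Section 9am (91 points), Jensen→Section 4pm (73 points) — total 75+92+77+66+91+73 = 474 points.
Column-greedy (each section in turn goes to its best remaining student) gives 433 points, worse by 41.
No other one-to-one assignment exceeds 474 points.
Santos's own top section is Section 9am (67 points), but forcing Santos→Section 9am and reassigning the rest optimally gives only 457 points — worse by 17.

Santos receives Section 11am.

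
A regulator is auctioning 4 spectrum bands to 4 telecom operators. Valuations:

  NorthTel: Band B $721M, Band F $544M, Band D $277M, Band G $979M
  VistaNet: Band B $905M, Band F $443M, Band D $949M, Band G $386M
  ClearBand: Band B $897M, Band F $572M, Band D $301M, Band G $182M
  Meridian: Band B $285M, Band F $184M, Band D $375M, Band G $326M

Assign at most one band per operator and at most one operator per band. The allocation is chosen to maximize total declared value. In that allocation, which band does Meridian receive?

Meridian receives Band F.

Optimal: NorthTel→Band G ($979M), VistaNet→Band D ($949M), ClearBand→Band B ($897M), Meridian→Band F ($184M) — total 979+949+897+184 = $3009M.
Column-greedy (each band in turn goes to its best remaining operator) gives $2831M, worse by 178.
Swapping ClearBand↔NorthTel (ClearBand→Band G $182M, NorthTel→Band B $721M) loses 973.
Meridian's own top band is Band D ($375M), but forcing Meridian→Band D and reassigning the rest optimally gives only $2831M — worse by 178.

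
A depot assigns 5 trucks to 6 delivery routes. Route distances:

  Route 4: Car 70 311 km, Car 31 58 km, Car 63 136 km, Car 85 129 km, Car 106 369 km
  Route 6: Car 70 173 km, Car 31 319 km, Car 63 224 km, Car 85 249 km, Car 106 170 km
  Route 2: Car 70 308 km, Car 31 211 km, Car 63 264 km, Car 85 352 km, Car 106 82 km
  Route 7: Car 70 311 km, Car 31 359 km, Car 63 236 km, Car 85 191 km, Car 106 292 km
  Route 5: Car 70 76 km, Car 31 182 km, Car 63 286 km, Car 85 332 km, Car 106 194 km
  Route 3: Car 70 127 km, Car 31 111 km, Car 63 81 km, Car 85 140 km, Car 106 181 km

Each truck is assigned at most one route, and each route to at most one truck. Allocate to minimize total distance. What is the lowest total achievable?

Min total: 488 km

Optimal: Car 70→Route 5 (76 km), Car 31→Route 4 (58 km), Car 63→Route 3 (81 km), Car 85→Route 7 (191 km), Car 106→Route 2 (82 km) — total 76+58+81+191+82 = 488 km.
Column-greedy (each route in turn goes to its cheapest remaining truck) gives 759 km, worse by 271.
Next-best assignment: Car 70→Route 5, Car 31→Route 4, Car 63→Route 3, Car 85→Route 6, Car 106→Route 2 = 546 km.
Every other assignment is strictly worse.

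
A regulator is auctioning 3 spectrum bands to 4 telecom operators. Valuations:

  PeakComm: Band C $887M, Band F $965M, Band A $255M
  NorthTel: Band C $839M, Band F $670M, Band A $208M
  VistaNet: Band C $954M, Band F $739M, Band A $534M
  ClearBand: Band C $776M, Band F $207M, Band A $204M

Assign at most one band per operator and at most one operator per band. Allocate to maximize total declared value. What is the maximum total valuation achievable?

Treat this as an assignment problem: match each operator to one band.
Optimal: NorthTel→Band C ($839M), PeakComm→Band F ($965M), VistaNet→Band A ($534M) — total 839+965+534 = $2338M.
Max-entry greedy (repeatedly take the single best remaining cell) gives $2127M, worse by 211.
Next-best assignment: ClearBand→Band C, PeakComm→Band F, VistaNet→Band A = $2275M.
Swapping NorthTel↔PeakComm (NorthTel→Band F $670M, PeakComm→Band C $887M) loses 247.
Checked against all permutations: $2338M is optimal.

Maximum total: $2338M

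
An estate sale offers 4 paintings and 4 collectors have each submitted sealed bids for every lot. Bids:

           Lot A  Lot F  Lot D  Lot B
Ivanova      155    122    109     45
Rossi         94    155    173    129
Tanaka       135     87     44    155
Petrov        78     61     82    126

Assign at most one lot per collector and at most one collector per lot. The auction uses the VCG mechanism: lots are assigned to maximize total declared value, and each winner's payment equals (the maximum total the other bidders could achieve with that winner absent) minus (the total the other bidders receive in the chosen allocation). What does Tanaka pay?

Tanaka pays $33.

Efficient allocation: Ivanova→Lot F ($122), Rossi→Lot D ($173), Tanaka→Lot A ($135), Petrov→Lot B ($126); total welfare W = $556.
Tanaka receives Lot A at value $135, so the others get W − 135 = $421.
Without Tanaka: best allocation of the remaining 3 bidders over all 4 lots is Ivanova→Lot A ($155), Rossi→Lot D ($173), Petrov→Lot B ($126), total $454.
VCG payment = (others' best without Tanaka) − (others' welfare with Tanaka) = 454 − 421 = $33.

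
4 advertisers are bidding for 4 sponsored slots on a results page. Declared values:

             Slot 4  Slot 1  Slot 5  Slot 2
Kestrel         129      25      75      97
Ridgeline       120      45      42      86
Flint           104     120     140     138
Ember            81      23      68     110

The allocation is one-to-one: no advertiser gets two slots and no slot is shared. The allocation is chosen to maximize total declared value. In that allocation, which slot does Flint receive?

Optimal: Kestrel→Slot 5 ($75), Ridgeline→Slot 4 ($120), Flint→Slot 1 ($120), Ember→Slot 2 ($110) — total 75+120+120+110 = $425.
Checked against all permutations: $425 is optimal.
Flint's own top slot is Slot 5 ($140), but forcing Flint→Slot 5 and reassigning the rest optimally gives only $424 — worse by 1.

Flint receives Slot 1.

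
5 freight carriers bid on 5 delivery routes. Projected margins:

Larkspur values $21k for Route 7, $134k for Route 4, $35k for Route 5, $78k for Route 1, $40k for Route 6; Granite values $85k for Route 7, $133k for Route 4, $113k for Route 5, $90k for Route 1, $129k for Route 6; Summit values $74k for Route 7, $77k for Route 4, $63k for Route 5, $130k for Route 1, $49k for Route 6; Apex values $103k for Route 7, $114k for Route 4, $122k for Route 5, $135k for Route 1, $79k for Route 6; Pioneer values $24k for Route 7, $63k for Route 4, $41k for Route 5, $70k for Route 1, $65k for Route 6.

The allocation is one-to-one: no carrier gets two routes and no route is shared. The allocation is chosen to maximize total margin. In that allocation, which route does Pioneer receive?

Pioneer receives Route 6.

This is the linear assignment problem.
Optimal: Larkspur→Route 4 ($134k), Granite→Route 5 ($113k), Summit→Route 1 ($130k), Apex→Route 7 ($103k), Pioneer→Route 6 ($65k) — total 134+113+130+103+65 = $545k.
Row-greedy (each carrier in turn takes its best remaining route) gives $539k, worse by 6.
Pioneer's own top route is Route 1 ($70k), but forcing Pioneer→Route 1 and reassigning the rest optimally gives only $529k — worse by 16.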